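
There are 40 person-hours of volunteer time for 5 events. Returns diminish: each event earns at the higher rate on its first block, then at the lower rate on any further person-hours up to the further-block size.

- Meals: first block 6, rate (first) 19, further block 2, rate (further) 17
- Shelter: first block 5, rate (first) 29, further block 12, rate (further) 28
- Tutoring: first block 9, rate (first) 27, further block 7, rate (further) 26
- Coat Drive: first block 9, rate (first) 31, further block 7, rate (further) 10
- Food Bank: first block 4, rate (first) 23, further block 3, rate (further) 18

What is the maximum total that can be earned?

Treat each block as its own option and order by rate: Coat Drive/first 31 > Shelter/first 29 > Shelter/second 28 > Tutoring/first 27 > Tutoring/second 26 > Food Bank/first 23 > Meals/first 19 > Food Bank/second 18 > Meals/second 17 > Coat Drive/second 10.
Coat Drive/first (31): +9 ; 31 left.
Fill Shelter first block (5 at 29) ; 26 left.
Fill Shelter second block (12 at 28) ; 14 left.
Fill Tutoring first block (9 at 27) ; 5 left.
Tutoring second at 26: only 5 left, fill 5.
Total = 31×9 + 29×5 + 28×12 + 27×9 + 26×5 = 1133.

1133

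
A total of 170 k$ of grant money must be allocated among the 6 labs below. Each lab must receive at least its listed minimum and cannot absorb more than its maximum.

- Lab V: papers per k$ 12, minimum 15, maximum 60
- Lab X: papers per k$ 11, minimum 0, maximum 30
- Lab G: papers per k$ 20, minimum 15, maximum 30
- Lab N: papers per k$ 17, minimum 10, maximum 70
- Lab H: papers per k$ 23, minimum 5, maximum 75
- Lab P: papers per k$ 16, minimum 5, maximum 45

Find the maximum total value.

Meeting every minimum uses 15+0+15+10+5+5 = 50 k$, leaving 120.
Order the labs by papers per k$: Lab H 23 > Lab G 20 > Lab N 17 > Lab P 16 > Lab V 12 > Lab X 11.
Lab H: +70 to 75 (cap) → 50 left.
Give Lab G 15 more to hit its cap of 30 → 35 left.
Lab N: +35 (room for 60) → 45. Pool exhausted.
Total = 12×15 + 20×30 + 17×45 + 23×75 + 16×5 = 3350.

3350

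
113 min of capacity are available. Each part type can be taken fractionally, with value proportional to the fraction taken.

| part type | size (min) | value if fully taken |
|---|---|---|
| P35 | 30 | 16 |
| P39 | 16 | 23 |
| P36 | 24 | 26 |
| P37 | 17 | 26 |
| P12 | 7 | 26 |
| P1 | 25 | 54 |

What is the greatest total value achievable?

167.8

Rank by value-to-size ratio: P12 26/7≈3.71, P1 54/25≈2.16, P37 26/17≈1.53, P39 23/16≈1.44, P36 26/24≈1.08, P35 16/30≈0.533.
P12: take in full, 7 min for value 26 ; 106 left.
All 25 min of P1 fit (value 54) ; 81 remain.
P37: take in full, 17 min for value 26 ; 64 left.
Take all of P39 (16 min, value 23) ; 48 min left.
P36: take in full, 24 min for value 26 ; 24 left.
Fill the last 24 min with part of P35: 24/30 of it earns 12.8.
Total value = 167.8.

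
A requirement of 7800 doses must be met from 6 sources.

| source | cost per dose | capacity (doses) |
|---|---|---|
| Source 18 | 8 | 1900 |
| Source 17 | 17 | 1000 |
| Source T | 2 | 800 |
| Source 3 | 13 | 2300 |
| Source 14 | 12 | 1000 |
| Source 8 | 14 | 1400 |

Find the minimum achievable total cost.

85100

Fill from the cheapest source first.
Source T (2): use full 800 ; 7000 doses to go.
Take 1900 from Source 18 at 8 ; need 5100 more.
Source 14 at 12: take all 1000 doses ; 4100 still needed.
Source 3 (13): use full 2300 ; 1800 doses to go.
Take 1400 from Source 8 at 14 ; need 400 more.
Source 17 (17): take the remaining 400 ; done.
Cost = 800×2 + 1900×8 + 1000×12 + 2300×13 + 1400×14 + 400×17 = 85100.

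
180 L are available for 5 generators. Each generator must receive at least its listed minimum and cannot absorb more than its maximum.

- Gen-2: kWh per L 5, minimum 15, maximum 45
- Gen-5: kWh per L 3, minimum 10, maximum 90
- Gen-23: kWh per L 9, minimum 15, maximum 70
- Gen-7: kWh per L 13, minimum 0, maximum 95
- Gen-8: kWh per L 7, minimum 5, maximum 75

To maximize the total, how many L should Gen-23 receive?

Meeting every minimum uses 15+10+15+0+5 = 45 L, leaving 135.
Order the generators by kWh per L: Gen-7 13 > Gen-23 9 > Gen-8 7 > Gen-2 5 > Gen-5 3.
Give Gen-7 95 more to hit its cap of 95 — 40 left.
Gen-23 has room for 55 more but only 40 remain, so it gets 55.

55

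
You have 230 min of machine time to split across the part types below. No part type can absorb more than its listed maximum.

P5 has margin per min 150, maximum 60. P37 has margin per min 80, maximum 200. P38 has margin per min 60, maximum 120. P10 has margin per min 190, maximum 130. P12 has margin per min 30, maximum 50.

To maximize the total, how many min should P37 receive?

Highest margin per min first: P10 190 > P5 150 > P37 80 > P38 60 > P12 30.
P10: +130 to 130 (cap) → 100 left.
P5: +60 to 60 (cap) → 40 left.
P37 has room for 200 but only 40 remain, so it gets 40.

40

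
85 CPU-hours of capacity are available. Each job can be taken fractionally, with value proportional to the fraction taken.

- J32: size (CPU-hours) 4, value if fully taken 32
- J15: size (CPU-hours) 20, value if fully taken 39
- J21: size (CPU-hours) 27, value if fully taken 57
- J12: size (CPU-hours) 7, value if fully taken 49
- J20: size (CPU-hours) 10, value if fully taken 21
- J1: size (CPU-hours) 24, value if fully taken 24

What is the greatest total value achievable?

Rank by value-to-size ratio: J32 32/4≈8, J12 49/7≈7, J21 57/27≈2.11, J20 21/10≈2.1, J15 39/20≈1.95, J1 24/24≈1.
All 4 CPU-hours of J32 fit (value 32) → 81 remain.
All 7 CPU-hours of J12 fit (value 49) → 74 remain.
Take all of J21 (27 CPU-hours, value 57) → 47 CPU-hours left.
All 10 CPU-hours of J20 fit (value 21) → 37 remain.
J15: take in full, 20 CPU-hours for value 39 → 17 left.
17 CPU-hours left: a 17/24 share of J1 gives 24×17/24 = 17.
Total value = 215.

215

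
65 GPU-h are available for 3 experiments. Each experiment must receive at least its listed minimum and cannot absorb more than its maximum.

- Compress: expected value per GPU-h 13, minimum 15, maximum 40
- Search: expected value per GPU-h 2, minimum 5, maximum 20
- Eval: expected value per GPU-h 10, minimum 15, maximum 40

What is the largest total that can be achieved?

730

Meeting every minimum uses 15+5+15 = 35 GPU-h, leaving 30.
Order the experiments by expected value per GPU-h: Compress 13 > Eval 10 > Search 2.
Compress takes 25 more to reach its cap of 40 — 5 left.
Eval has room for 25 more but only 5 remain, so it gets 20.
Total = 13×40 + 2×5 + 10×20 = 730.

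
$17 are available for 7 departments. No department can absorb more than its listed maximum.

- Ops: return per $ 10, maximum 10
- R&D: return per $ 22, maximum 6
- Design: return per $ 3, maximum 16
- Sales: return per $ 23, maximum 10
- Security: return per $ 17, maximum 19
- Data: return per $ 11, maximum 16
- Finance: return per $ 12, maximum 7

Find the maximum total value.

379

Rank by return per $: Sales 23 > R&D 22 > Security 17 > Finance 12 > Data 11 > Ops 10 > Design 3.
Sales takes 10 to reach its cap of 10 ; 7 left.
R&D takes 6 to reach its cap of 6 ; 1 left.
Security has room for 19 but only 1 remain, so it gets 1.
Total = 22×6 + 23×10 + 17×1 = 379.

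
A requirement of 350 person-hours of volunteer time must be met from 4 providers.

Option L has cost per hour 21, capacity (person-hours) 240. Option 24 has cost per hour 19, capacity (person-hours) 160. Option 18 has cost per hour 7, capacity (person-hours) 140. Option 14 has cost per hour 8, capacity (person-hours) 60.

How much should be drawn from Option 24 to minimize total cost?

Use providers in increasing cost order.
Take 140 from Option 18 at 7 ; need 210 more.
Take 60 from Option 14 at 8 ; need 150 more.
Option 24 (19): take the remaining 150 ; done.
Option L: unused.

150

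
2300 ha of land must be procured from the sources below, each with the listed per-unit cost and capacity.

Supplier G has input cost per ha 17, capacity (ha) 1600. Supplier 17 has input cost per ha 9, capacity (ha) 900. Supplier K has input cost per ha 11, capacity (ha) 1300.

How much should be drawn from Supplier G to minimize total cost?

Cheapest first:
Supplier 17 (9): use full 900 ; 1400 ha to go.
Take 1300 from Supplier K at 11 ; need 100 more.
Take 100 from Supplier G at 17 to finish.

100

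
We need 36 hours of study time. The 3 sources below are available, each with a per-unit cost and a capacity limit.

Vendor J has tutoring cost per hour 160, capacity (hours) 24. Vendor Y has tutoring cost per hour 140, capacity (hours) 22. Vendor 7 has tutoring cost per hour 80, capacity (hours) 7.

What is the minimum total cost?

4760

Fill from the cheapest source first.
Take 7 from Vendor 7 at 80 → need 29 more.
Take 22 from Vendor Y at 140 → need 7 more.
Vendor J (160): take the remaining 7 → done.
Cost = 7×80 + 22×140 + 7×160 = 4760.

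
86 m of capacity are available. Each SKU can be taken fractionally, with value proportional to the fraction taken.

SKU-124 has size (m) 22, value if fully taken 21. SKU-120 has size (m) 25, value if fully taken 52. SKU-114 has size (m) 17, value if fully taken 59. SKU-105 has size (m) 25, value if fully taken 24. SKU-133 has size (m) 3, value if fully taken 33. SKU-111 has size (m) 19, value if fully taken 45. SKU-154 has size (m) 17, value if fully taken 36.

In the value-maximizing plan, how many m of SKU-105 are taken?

Rank by value-to-size ratio: SKU-133 33/3≈11, SKU-114 59/17≈3.47, SKU-111 45/19≈2.37, SKU-154 36/17≈2.12, SKU-120 52/25≈2.08, SKU-105 24/25≈0.96, SKU-124 21/22≈0.955.
All 3 m of SKU-133 fit (value 33) ; 83 remain.
Take all of SKU-114 (17 m, value 59) ; 66 m left.
All 19 m of SKU-111 fit (value 45) ; 47 remain.
Take all of SKU-154 (17 m, value 36) ; 30 m left.
SKU-120: take in full, 25 m for value 52 ; 5 left.
Fill the last 5 m with part of SKU-105: 5/25 of it earns 4.8.

5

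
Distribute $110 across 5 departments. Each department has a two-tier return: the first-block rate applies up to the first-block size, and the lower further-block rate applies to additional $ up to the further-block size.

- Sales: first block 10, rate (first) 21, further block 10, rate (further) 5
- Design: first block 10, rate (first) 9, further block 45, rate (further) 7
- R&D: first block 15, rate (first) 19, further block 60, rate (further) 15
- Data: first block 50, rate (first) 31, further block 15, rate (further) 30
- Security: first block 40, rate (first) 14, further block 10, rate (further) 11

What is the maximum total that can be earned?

Treat each block as its own option and order by rate: Data/tier1 31 > Data/tier2 30 > Sales/tier1 21 > R&D/tier1 19 > R&D/tier2 15 > Security/tier1 14 > Security/tier2 11 > Design/tier1 9 > Design/tier2 7 > Sales/tier2 5.
Fill Data tier1 block (50 at 31) → 60 left.
Data/tier2 (30): +15 → 45 left.
Sales tier1 at 21: fill all 10 → 35 left.
Fill R&D tier1 block (15 at 19) → 20 left.
R&D tier2 at 15: only 20 left, fill 20.
Total = 31×50 + 30×15 + 21×10 + 19×15 + 15×20 = 2795.

2795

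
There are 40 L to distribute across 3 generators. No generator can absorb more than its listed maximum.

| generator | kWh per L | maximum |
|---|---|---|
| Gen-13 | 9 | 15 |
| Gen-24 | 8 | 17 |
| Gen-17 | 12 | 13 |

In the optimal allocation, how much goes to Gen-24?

Highest kWh per L first: Gen-17 12 > Gen-13 9 > Gen-24 8.
Gen-17: +13 to 13 (cap) — 27 left.
Gen-13 takes 15 to reach its cap of 15 — 12 left.
Gen-24 has room for 17 but only 12 remain, so it gets 12.

12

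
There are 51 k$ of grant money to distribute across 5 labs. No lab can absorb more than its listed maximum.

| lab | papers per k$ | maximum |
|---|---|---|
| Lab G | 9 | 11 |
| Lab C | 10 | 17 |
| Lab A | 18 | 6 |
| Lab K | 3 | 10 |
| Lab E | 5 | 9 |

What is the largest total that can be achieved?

Highest papers per k$ first: Lab A 18 > Lab C 10 > Lab G 9 > Lab E 5 > Lab K 3.
Lab A takes 6 to reach its cap of 6 → 45 left.
Give Lab C 17 to hit its cap of 17 → 28 left.
Lab G: +11 to 11 (cap) → 17 left.
Give Lab E 9 to hit its cap of 9 → 8 left.
Lab K: +8 (room for 10) → 8. Pool exhausted.
Total = 9×11 + 10×17 + 18×6 + 3×8 + 5×9 = 446.

446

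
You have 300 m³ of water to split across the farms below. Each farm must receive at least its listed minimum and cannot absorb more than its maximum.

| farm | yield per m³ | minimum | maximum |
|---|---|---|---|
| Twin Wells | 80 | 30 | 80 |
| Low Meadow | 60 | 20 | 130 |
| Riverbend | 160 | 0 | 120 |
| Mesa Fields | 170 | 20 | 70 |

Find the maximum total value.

Meeting every minimum uses 30+20+0+20 = 70 m³, leaving 230.
Highest yield per m³ first: Mesa Fields 170 > Riverbend 160 > Twin Wells 80 > Low Meadow 60.
Mesa Fields takes 50 more to reach its cap of 70 ; 180 left.
Riverbend: +120 to 120 (cap) ; 60 left.
Twin Wells takes 50 more to reach its cap of 80 ; 10 left.
Only 10 left; Low Meadow takes them to reach 30.
Total = 80×80 + 60×30 + 160×120 + 170×70 = 39300.

39300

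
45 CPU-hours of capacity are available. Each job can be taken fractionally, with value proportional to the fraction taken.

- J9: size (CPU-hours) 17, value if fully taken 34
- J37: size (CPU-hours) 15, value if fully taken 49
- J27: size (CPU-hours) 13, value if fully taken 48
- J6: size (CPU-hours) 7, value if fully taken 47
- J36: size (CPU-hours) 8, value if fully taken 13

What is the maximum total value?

Rank by value-to-size ratio: J6 47/7≈6.71, J27 48/13≈3.69, J37 49/15≈3.27, J9 34/17≈2, J36 13/8≈1.62.
J6: take in full, 7 CPU-hours for value 47 — 38 left.
Take all of J27 (13 CPU-hours, value 48) — 25 CPU-hours left.
J37: take in full, 15 CPU-hours for value 49 — 10 left.
10 CPU-hours left: a 10/17 share of J9 gives 34×10/17 = 20.
Total value = 164.

164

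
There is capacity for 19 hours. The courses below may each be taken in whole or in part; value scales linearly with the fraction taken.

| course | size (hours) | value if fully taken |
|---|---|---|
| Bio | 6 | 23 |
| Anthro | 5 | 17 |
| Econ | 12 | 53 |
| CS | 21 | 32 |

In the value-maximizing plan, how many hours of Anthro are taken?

Rank by value-to-size ratio: Econ 53/12≈4.42, Bio 23/6≈3.83, Anthro 17/5≈3.4, CS 32/21≈1.52.
Econ: take in full, 12 hours for value 53 ; 7 left.
Take all of Bio (6 hours, value 23) ; 1 hours left.
Fill the last 1 hours with part of Anthro: 1/5 of it earns 3.4.

1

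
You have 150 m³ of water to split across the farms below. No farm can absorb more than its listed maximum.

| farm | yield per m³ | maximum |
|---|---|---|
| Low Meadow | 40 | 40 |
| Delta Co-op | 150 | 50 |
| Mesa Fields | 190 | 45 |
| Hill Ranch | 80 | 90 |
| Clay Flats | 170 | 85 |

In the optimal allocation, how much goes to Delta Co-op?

Highest yield per m³ first: Mesa Fields 190 > Clay Flats 170 > Delta Co-op 150 > Hill Ranch 80 > Low Meadow 40.
Mesa Fields takes 45 to reach its cap of 45 — 105 left.
Clay Flats takes 85 to reach its cap of 85 — 20 left.
Delta Co-op: +20 (room for 50) → 20. Pool exhausted.

20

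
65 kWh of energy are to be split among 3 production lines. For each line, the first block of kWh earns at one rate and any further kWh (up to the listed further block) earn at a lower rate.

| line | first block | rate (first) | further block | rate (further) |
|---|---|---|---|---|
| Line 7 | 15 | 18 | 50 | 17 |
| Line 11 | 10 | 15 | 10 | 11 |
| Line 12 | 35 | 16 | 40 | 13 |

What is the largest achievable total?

1120

Treat each block as its own option and order by rate: Line 7/T1 18 > Line 7/T2 17 > Line 12/T1 16 > Line 11/T1 15 > Line 12/T2 13 > Line 11/T2 11.
Fill Line 7 T1 block (15 at 18) ; 50 left.
Line 7 T2 at 17: fill all 50 ; 0 left.
Total = 18×15 + 17×50 = 1120.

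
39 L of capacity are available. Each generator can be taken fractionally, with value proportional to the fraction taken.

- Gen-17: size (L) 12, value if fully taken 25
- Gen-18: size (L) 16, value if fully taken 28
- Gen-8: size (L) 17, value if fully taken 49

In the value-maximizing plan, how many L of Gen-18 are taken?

Rank by value-to-size ratio: Gen-8 49/17≈2.88, Gen-17 25/12≈2.08, Gen-18 28/16≈1.75.
Gen-8: take in full, 17 L for value 49 ; 22 left.
Take all of Gen-17 (12 L, value 25) ; 10 L left.
Only 10 L remain; take 10/16 of Gen-18 for value 28×10/16 = 17.5.

10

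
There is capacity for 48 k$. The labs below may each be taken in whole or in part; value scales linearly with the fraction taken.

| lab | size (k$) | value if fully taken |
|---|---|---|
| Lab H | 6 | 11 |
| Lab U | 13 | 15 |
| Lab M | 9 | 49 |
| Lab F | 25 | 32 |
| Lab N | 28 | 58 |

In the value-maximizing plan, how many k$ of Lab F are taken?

Best value per unit of size first: Lab M 49/9≈5.44, Lab N 58/28≈2.07, Lab H 11/6≈1.83, Lab F 32/25≈1.28, Lab U 15/13≈1.15.
All 9 k$ of Lab M fit (value 49) — 39 remain.
Take all of Lab N (28 k$, value 58) — 11 k$ left.
Take all of Lab H (6 k$, value 11) — 5 k$ left.
Only 5 k$ remain; take 5/25 of Lab F for value 32×5/25 = 6.4.

5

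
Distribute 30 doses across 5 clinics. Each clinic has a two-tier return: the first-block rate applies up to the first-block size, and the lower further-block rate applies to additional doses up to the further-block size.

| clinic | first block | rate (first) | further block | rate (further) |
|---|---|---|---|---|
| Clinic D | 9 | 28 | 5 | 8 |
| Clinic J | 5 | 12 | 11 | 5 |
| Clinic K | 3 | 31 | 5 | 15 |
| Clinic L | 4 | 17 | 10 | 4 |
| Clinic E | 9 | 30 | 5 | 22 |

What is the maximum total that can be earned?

793

Treat each block as its own option and order by rate: Clinic K/T1 31 > Clinic E/T1 30 > Clinic D/T1 28 > Clinic E/T2 22 > Clinic L/T1 17 > Clinic K/T2 15 > Clinic J/T1 12 > Clinic D/T2 8 > Clinic J/T2 5 > Clinic L/T2 4.
Clinic K/T1 (31): +3 — 27 left.
Fill Clinic E T1 block (9 at 30) — 18 left.
Fill Clinic D T1 block (9 at 28) — 9 left.
Clinic E T2 at 22: fill all 5 — 4 left.
Clinic L/T1 (17): +4 — 0 left.
Total = 31×3 + 30×9 + 28×9 + 22×5 + 17×4 = 793.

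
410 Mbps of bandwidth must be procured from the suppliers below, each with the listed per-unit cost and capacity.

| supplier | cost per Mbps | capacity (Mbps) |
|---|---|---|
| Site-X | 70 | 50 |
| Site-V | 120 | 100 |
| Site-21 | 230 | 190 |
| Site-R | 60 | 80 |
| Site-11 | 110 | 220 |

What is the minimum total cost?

39700

Fill from the cheapest supplier first.
Site-R (60): use full 80 — 330 Mbps to go.
Site-X at 70: take all 50 Mbps — 280 still needed.
Site-11 at 110: take all 220 Mbps — 60 still needed.
Site-V (120): take the remaining 60 — done.
Site-21: unused.
Cost = 80×60 + 50×70 + 220×110 + 60×120 = 39700.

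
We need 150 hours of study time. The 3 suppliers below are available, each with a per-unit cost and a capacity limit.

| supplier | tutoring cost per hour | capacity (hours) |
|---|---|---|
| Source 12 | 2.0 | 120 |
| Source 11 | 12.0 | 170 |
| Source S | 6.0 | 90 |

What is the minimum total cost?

420

Use suppliers in increasing cost order.
Source 12 (2.0): use full 120 ; 30 hours to go.
Source S (6.0): take the remaining 30 ; done.
Source 11: unused.
Cost = 120×2.0 + 30×6.0 = 420.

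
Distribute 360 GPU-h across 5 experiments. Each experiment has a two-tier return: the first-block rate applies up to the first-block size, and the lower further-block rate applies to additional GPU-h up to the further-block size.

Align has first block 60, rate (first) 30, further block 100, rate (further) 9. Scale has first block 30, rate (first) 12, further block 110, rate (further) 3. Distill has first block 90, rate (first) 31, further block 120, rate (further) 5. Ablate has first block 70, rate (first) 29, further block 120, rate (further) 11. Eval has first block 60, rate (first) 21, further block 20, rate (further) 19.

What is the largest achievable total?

Rank every tier by rate: Distill/tier1 31 > Align/tier1 30 > Ablate/tier1 29 > Eval/tier1 21 > Eval/tier2 19 > Scale/tier1 12 > Ablate/tier2 11 > Align/tier2 9 > Distill/tier2 5 > Scale/tier2 3.
Distill/tier1 (31): +90 — 270 left.
Fill Align tier1 block (60 at 30) — 210 left.
Ablate/tier1 (29): +70 — 140 left.
Fill Eval tier1 block (60 at 21) — 80 left.
Eval/tier2 (19): +20 — 60 left.
Fill Scale tier1 block (30 at 12) — 30 left.
30 remain; put them into Ablate tier2 at 11.
Total = 31×90 + 30×60 + 29×70 + 21×60 + 19×20 + 12×30 + 11×30 = 8950.

8950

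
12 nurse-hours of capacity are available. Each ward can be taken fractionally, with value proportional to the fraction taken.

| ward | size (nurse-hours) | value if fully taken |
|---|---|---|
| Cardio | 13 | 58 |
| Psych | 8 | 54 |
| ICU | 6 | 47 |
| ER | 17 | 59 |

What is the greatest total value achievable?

Rank by value-to-size ratio: ICU 47/6≈7.83, Psych 54/8≈6.75, Cardio 58/13≈4.46, ER 59/17≈3.47.
All 6 nurse-hours of ICU fit (value 47) ; 6 remain.
6 nurse-hours left: a 6/8 share of Psych gives 54×6/8 = 40.5.
Total value = 87.5.

87.5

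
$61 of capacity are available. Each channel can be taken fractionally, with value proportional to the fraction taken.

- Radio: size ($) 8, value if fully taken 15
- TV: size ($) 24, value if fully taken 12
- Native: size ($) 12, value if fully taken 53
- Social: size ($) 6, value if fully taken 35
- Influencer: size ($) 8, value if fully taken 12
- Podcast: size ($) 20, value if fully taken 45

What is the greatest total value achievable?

Best value per unit of size first: Social 35/6≈5.83, Native 53/12≈4.42, Podcast 45/20≈2.25, Radio 15/8≈1.88, Influencer 12/8≈1.5, TV 12/24≈0.5.
All 6 $ of Social fit (value 35) — 55 remain.
Native: take in full, 12 $ for value 53 — 43 left.
Take all of Podcast (20 $, value 45) — 23 $ left.
Take all of Radio (8 $, value 15) — 15 $ left.
All 8 $ of Influencer fit (value 12) — 7 remain.
Fill the last 7 $ with part of TV: 7/24 of it earns 3.5.
Total value = 163.5.

163.5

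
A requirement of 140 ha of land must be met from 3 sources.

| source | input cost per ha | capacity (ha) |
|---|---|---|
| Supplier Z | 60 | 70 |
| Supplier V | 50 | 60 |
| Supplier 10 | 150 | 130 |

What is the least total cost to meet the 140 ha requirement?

8700

Cheapest first:
Supplier V at 50: take all 60 ha ; 80 still needed.
Supplier Z at 60: take all 70 ha ; 10 still needed.
Supplier 10 (150): take the remaining 10 ; done.
Cost = 60×50 + 70×60 + 10×150 = 8700.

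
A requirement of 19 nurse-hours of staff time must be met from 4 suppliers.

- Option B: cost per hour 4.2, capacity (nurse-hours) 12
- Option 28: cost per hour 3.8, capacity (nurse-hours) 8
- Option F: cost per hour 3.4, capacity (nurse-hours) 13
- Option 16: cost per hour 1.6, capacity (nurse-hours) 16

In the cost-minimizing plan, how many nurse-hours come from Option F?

Use suppliers in increasing cost order.
Option 16 (1.6): use full 16 — 3 nurse-hours to go.
Option F at 3.4: take 3 of its 13 — requirement met.
Option 28, Option B: unused.

3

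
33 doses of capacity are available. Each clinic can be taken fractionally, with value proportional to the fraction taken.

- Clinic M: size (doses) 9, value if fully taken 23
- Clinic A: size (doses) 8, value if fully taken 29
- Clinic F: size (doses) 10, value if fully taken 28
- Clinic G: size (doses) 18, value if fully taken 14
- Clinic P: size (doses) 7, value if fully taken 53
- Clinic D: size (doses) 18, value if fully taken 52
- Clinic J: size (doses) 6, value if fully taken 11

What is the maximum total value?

134

Best value per unit of size first: Clinic P 53/7≈7.57, Clinic A 29/8≈3.62, Clinic D 52/18≈2.89, Clinic F 28/10≈2.8, Clinic M 23/9≈2.56, Clinic J 11/6≈1.83, Clinic G 14/18≈0.778.
Clinic P: take in full, 7 doses for value 53 ; 26 left.
Take all of Clinic A (8 doses, value 29) ; 18 doses left.
Clinic D: take in full, 18 doses for value 52 ; 0 left.
Total value = 134.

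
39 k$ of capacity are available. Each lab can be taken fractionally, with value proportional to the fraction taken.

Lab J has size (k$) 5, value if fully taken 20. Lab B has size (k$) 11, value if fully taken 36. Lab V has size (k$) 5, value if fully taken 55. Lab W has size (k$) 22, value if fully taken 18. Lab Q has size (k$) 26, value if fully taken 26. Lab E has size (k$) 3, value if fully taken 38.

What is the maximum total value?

Best value per unit of size first: Lab E 38/3≈12.7, Lab V 55/5≈11, Lab J 20/5≈4, Lab B 36/11≈3.27, Lab Q 26/26≈1, Lab W 18/22≈0.818.
All 3 k$ of Lab E fit (value 38) ; 36 remain.
Take all of Lab V (5 k$, value 55) ; 31 k$ left.
Lab J: take in full, 5 k$ for value 20 ; 26 left.
All 11 k$ of Lab B fit (value 36) ; 15 remain.
Only 15 k$ remain; take 15/26 of Lab Q for value 26×15/26 = 15.
Total value = 164.

164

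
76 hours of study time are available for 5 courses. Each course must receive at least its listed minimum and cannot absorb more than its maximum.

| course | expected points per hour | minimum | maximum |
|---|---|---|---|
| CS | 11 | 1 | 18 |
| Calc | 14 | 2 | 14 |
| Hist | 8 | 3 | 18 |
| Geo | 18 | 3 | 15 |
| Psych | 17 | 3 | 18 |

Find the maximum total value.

1058

Meeting every minimum uses 1+2+3+3+3 = 12 hours, leaving 64.
Order the courses by expected points per hour: Geo 18 > Psych 17 > Calc 14 > CS 11 > Hist 8.
Give Geo 12 more to hit its cap of 15 ; 52 left.
Give Psych 15 more to hit its cap of 18 ; 37 left.
Give Calc 12 more to hit its cap of 14 ; 25 left.
CS: +17 to 18 (cap) ; 8 left.
Only 8 left; Hist takes them to reach 11.
Total = 11×18 + 14×14 + 8×11 + 18×15 + 17×18 = 1058.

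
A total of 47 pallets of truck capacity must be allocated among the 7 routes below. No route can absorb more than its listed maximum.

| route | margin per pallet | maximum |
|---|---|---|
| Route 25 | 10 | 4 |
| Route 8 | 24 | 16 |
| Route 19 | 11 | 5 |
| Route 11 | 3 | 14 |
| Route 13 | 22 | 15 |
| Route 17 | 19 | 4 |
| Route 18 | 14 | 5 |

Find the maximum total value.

935

Order the routes by margin per pallet: Route 8 24 > Route 13 22 > Route 17 19 > Route 18 14 > Route 19 11 > Route 25 10 > Route 11 3.
Give Route 8 16 to hit its cap of 16 ; 31 left.
Route 13 takes 15 to reach its cap of 15 ; 16 left.
Route 17 takes 4 to reach its cap of 4 ; 12 left.
Route 18: +5 to 5 (cap) ; 7 left.
Route 19: +5 to 5 (cap) ; 2 left.
Only 2 left; Route 25 takes them to reach 2.
Total = 10×2 + 24×16 + 11×5 + 22×15 + 19×4 + 14×5 = 935.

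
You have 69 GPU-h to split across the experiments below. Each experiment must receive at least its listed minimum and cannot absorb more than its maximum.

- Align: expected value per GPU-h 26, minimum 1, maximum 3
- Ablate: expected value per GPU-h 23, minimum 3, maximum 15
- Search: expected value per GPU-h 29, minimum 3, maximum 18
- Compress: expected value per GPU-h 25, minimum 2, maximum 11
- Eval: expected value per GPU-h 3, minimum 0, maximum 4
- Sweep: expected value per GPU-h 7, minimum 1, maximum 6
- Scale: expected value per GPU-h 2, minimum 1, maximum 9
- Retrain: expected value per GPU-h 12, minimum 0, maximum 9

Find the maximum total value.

1388

Meeting every minimum uses 1+3+3+2+0+1+1+0 = 11 GPU-h, leaving 58.
Order the experiments by expected value per GPU-h: Search 29 > Align 26 > Compress 25 > Ablate 23 > Retrain 12 > Sweep 7 > Eval 3 > Scale 2.
Search: +15 to 18 (cap) ; 43 left.
Give Align 2 more to hit its cap of 3 ; 41 left.
Give Compress 9 more to hit its cap of 11 ; 32 left.
Ablate takes 12 more to reach its cap of 15 ; 20 left.
Retrain: +9 to 9 (cap) ; 11 left.
Sweep takes 5 more to reach its cap of 6 ; 6 left.
Eval: +4 to 4 (cap) ; 2 left.
Only 2 left; Scale takes them to reach 3.
Total = 26×3 + 23×15 + 29×18 + 25×11 + 3×4 + 7×6 + 2×3 + 12×9 = 1388.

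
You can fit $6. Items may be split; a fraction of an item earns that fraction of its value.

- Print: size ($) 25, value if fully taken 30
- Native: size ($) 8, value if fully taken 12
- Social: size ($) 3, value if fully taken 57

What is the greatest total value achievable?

Best value per unit of size first: Social 57/3≈19, Native 12/8≈1.5, Print 30/25≈1.2.
Social: take in full, 3 $ for value 57 ; 3 left.
Only 3 $ remain; take 3/8 of Native for value 12×3/8 = 4.5.
Total value = 61.5.

61.5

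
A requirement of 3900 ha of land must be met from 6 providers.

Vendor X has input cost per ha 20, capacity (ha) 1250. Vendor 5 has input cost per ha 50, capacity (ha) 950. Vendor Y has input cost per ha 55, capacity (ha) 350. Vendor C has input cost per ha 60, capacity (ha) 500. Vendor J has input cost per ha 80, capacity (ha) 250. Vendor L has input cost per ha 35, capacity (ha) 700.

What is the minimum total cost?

158250

Cheapest first:
Vendor X at 20: take all 1250 ha → 2650 still needed.
Vendor L at 35: take all 700 ha → 1950 still needed.
Take 950 from Vendor 5 at 50 → need 1000 more.
Vendor Y (55): use full 350 → 650 ha to go.
Vendor C (60): use full 500 → 150 ha to go.
Vendor J at 80: take 150 of its 250 → requirement met.
Cost = 1250×20 + 700×35 + 950×50 + 350×55 + 500×60 + 150×80 = 158250.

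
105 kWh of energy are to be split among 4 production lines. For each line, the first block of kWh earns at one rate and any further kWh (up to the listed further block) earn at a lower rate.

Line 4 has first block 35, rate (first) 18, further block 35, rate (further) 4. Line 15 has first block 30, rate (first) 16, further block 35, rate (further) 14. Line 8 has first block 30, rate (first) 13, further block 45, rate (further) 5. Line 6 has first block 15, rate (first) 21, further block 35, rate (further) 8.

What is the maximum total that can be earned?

Order all 8 blocks by rate: Line 6/T1 21 > Line 4/T1 18 > Line 15/T1 16 > Line 15/T2 14 > Line 8/T1 13 > Line 6/T2 8 > Line 8/T2 5 > Line 4/T2 4.
Line 6 T1 at 21: fill all 15 ; 90 left.
Line 4/T1 (18): +35 ; 55 left.
Line 15 T1 at 16: fill all 30 ; 25 left.
Line 15 T2 at 14: only 25 left, fill 25.
Total = 21×15 + 18×35 + 16×30 + 14×25 = 1775.

1775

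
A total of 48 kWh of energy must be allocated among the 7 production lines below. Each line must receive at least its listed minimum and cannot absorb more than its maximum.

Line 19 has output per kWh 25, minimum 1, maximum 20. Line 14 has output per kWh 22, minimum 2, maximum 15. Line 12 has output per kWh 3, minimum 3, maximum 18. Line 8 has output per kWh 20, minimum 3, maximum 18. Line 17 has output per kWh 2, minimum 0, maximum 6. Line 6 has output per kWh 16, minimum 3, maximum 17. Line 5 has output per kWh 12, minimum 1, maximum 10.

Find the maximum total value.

Meeting every minimum uses 1+2+3+3+0+3+1 = 13 kWh, leaving 35.
Order the production lines by output per kWh: Line 19 25 > Line 14 22 > Line 8 20 > Line 6 16 > Line 5 12 > Line 12 3 > Line 17 2.
Line 19: +19 to 20 (cap) ; 16 left.
Give Line 14 13 more to hit its cap of 15 ; 3 left.
Line 8 has room for 15 more but only 3 remain, so it gets 6.
Total = 25×20 + 22×15 + 3×3 + 20×6 + 16×3 + 12×1 = 1019.

1019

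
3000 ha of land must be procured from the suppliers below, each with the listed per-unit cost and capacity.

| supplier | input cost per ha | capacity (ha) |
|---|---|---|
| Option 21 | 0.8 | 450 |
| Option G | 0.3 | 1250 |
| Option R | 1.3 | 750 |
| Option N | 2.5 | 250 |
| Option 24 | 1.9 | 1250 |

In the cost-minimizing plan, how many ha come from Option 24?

Fill from the cheapest supplier first.
Option G at 0.3: take all 1250 ha — 1750 still needed.
Take 450 from Option 21 at 0.8 — need 1300 more.
Option R (1.3): use full 750 — 550 ha to go.
Option 24 (1.9): take the remaining 550 — done.
Option N: unused.

550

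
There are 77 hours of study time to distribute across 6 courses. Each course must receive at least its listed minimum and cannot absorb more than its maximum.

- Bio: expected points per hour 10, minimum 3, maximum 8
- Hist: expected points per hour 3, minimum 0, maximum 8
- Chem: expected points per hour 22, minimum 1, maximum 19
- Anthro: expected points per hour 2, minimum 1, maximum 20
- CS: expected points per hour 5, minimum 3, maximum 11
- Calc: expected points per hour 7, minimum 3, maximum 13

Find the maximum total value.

704

Meeting every minimum uses 3+0+1+1+3+3 = 11 hours, leaving 66.
Order the courses by expected points per hour: Chem 22 > Bio 10 > Calc 7 > CS 5 > Hist 3 > Anthro 2.
Give Chem 18 more to hit its cap of 19 ; 48 left.
Bio takes 5 more to reach its cap of 8 ; 43 left.
Calc takes 10 more to reach its cap of 13 ; 33 left.
Give CS 8 more to hit its cap of 11 ; 25 left.
Give Hist 8 more to hit its cap of 8 ; 17 left.
Only 17 left; Anthro takes them to reach 18.
Total = 10×8 + 3×8 + 22×19 + 2×18 + 5×11 + 7×13 = 704.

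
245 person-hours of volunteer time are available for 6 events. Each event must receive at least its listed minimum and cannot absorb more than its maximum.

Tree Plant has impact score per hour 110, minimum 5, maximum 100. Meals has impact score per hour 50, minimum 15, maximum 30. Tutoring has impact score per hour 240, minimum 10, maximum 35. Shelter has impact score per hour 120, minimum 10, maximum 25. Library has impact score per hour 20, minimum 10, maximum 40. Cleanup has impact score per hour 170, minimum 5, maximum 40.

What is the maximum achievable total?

Meeting every minimum uses 5+15+10+10+10+5 = 55 person-hours, leaving 190.
Rank by impact score per hour: Tutoring 240 > Cleanup 170 > Shelter 120 > Tree Plant 110 > Meals 50 > Library 20.
Give Tutoring 25 more to hit its cap of 35 ; 165 left.
Cleanup takes 35 more to reach its cap of 40 ; 130 left.
Shelter takes 15 more to reach its cap of 25 ; 115 left.
Give Tree Plant 95 more to hit its cap of 100 ; 20 left.
Meals: +15 to 30 (cap) ; 5 left.
Library: +5 (room for 30) → 15. Pool exhausted.
Total = 110×100 + 50×30 + 240×35 + 120×25 + 20×15 + 170×40 = 31000.

31000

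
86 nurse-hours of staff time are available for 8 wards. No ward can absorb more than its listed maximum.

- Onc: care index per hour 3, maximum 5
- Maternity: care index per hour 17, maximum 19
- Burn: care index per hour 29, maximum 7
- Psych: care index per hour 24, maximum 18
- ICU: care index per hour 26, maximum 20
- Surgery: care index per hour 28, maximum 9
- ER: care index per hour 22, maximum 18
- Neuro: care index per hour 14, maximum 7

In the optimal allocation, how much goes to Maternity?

14

Order the wards by care index per hour: Burn 29 > Surgery 28 > ICU 26 > Psych 24 > ER 22 > Maternity 17 > Neuro 14 > Onc 3.
Burn: +7 to 7 (cap) — 79 left.
Surgery: +9 to 9 (cap) — 70 left.
Give ICU 20 to hit its cap of 20 — 50 left.
Psych takes 18 to reach its cap of 18 — 32 left.
ER: +18 to 18 (cap) — 14 left.
Only 14 left; Maternity takes them to reach 14.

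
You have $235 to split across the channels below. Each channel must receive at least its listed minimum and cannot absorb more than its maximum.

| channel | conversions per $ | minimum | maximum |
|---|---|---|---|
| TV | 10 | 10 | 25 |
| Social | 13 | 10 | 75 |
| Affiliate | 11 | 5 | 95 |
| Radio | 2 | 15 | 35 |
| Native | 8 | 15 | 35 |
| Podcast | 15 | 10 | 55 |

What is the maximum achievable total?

Meeting every minimum uses 10+10+5+15+15+10 = 65 $, leaving 170.
Highest conversions per $ first: Podcast 15 > Social 13 > Affiliate 11 > TV 10 > Native 8 > Radio 2.
Podcast: +45 to 55 (cap) → 125 left.
Give Social 65 more to hit its cap of 75 → 60 left.
Affiliate: +60 (room for 90) → 65. Pool exhausted.
Total = 10×10 + 13×75 + 11×65 + 2×15 + 8×15 + 15×55 = 2765.

2765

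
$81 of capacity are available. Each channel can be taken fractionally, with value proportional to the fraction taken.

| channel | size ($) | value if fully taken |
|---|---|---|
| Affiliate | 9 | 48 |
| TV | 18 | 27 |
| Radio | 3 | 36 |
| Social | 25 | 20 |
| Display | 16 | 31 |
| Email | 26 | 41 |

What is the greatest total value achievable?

Sort by value density: Radio 36/3≈12, Affiliate 48/9≈5.33, Display 31/16≈1.94, Email 41/26≈1.58, TV 27/18≈1.5, Social 20/25≈0.8.
All 3 $ of Radio fit (value 36) ; 78 remain.
Take all of Affiliate (9 $, value 48) ; 69 $ left.
All 16 $ of Display fit (value 31) ; 53 remain.
Take all of Email (26 $, value 41) ; 27 $ left.
TV: take in full, 18 $ for value 27 ; 9 left.
9 $ left: a 9/25 share of Social gives 20×9/25 = 7.2.
Total value = 190.2.

190.2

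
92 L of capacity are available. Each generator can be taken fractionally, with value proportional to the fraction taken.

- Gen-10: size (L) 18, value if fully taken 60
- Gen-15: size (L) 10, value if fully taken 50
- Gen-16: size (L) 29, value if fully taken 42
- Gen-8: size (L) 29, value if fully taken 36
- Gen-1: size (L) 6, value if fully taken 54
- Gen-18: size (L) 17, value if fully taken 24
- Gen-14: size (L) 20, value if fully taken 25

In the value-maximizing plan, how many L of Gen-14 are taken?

12

Best value per unit of size first: Gen-1 54/6≈9, Gen-15 50/10≈5, Gen-10 60/18≈3.33, Gen-16 42/29≈1.45, Gen-18 24/17≈1.41, Gen-14 25/20≈1.25, Gen-8 36/29≈1.24.
Take all of Gen-1 (6 L, value 54) → 86 L left.
Gen-15: take in full, 10 L for value 50 → 76 left.
All 18 L of Gen-10 fit (value 60) → 58 remain.
Gen-16: take in full, 29 L for value 42 → 29 left.
Take all of Gen-18 (17 L, value 24) → 12 L left.
12 L left: a 12/20 share of Gen-14 gives 25×12/20 = 15.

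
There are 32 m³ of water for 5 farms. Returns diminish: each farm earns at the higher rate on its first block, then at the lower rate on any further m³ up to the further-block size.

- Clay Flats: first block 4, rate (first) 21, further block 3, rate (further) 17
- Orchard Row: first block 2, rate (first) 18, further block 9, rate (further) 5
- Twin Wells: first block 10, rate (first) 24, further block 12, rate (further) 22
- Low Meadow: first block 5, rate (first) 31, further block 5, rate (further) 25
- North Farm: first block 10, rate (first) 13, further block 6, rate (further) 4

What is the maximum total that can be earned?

Order all 10 blocks by rate: Low Meadow/tier1 31 > Low Meadow/tier2 25 > Twin Wells/tier1 24 > Twin Wells/tier2 22 > Clay Flats/tier1 21 > Orchard Row/tier1 18 > Clay Flats/tier2 17 > North Farm/tier1 13 > Orchard Row/tier2 5 > North Farm/tier2 4.
Fill Low Meadow tier1 block (5 at 31) — 27 left.
Fill Low Meadow tier2 block (5 at 25) — 22 left.
Twin Wells tier1 at 24: fill all 10 — 12 left.
Twin Wells tier2 at 22: fill all 12 — 0 left.
Total = 31×5 + 25×5 + 24×10 + 22×12 = 784.

784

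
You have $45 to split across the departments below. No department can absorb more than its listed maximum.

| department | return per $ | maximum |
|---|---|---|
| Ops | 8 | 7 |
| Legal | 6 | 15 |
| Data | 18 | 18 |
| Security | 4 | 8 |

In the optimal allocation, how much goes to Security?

5

Order the departments by return per $: Data 18 > Ops 8 > Legal 6 > Security 4.
Give Data 18 to hit its cap of 18 → 27 left.
Ops: +7 to 7 (cap) → 20 left.
Legal: +15 to 15 (cap) → 5 left.
Only 5 left; Security takes them to reach 5.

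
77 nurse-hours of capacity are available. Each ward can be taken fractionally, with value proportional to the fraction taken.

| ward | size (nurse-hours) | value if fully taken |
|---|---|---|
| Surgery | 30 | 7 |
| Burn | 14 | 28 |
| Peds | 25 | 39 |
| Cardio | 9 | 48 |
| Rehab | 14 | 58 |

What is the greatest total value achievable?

176.5

Rank by value-to-size ratio: Cardio 48/9≈5.33, Rehab 58/14≈4.14, Burn 28/14≈2, Peds 39/25≈1.56, Surgery 7/30≈0.233.
Take all of Cardio (9 nurse-hours, value 48) — 68 nurse-hours left.
Rehab: take in full, 14 nurse-hours for value 58 — 54 left.
Burn: take in full, 14 nurse-hours for value 28 — 40 left.
Take all of Peds (25 nurse-hours, value 39) — 15 nurse-hours left.
Fill the last 15 nurse-hours with part of Surgery: 15/30 of it earns 3.5.
Total value = 176.5.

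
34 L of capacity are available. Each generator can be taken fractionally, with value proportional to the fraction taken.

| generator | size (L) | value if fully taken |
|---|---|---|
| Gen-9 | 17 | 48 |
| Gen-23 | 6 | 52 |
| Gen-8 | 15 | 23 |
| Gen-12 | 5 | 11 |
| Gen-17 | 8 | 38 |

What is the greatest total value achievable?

Rank by value-to-size ratio: Gen-23 52/6≈8.67, Gen-17 38/8≈4.75, Gen-9 48/17≈2.82, Gen-12 11/5≈2.2, Gen-8 23/15≈1.53.
All 6 L of Gen-23 fit (value 52) → 28 remain.
All 8 L of Gen-17 fit (value 38) → 20 remain.
Gen-9: take in full, 17 L for value 48 → 3 left.
Only 3 L remain; take 3/5 of Gen-12 for value 11×3/5 = 6.6.
Total value = 144.6.

144.6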